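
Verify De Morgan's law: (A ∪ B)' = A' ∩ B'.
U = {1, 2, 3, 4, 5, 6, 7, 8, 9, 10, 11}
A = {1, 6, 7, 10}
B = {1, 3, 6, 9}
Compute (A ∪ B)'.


U = {1, 2, 3, 4, 5, 6, 7, 8, 9, 10, 11}
A = {1, 6, 7, 10}, B = {1, 3, 6, 9}
A ∪ B = {1, 3, 6, 7, 9, 10}
(A ∪ B)' = U \ (A ∪ B) = {2, 4, 5, 8, 11}
Verification via A' ∩ B': A' = {2, 3, 4, 5, 8, 9, 11}, B' = {2, 4, 5, 7, 8, 10, 11}
A' ∩ B' = {2, 4, 5, 8, 11} ✓

{2, 4, 5, 8, 11}


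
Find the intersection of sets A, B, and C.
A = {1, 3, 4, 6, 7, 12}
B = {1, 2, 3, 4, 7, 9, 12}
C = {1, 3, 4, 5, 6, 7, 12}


Set A = {1, 3, 4, 6, 7, 12}
Set B = {1, 2, 3, 4, 7, 9, 12}
Set C = {1, 3, 4, 5, 6, 7, 12}
First, A ∩ B = {1, 3, 4, 7, 12}
Then, (A ∩ B) ∩ C = {1, 3, 4, 7, 12}

{1, 3, 4, 7, 12}


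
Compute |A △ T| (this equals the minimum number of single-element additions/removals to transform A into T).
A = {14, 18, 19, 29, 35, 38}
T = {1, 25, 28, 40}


Set A = {14, 18, 19, 29, 35, 38}
Set T = {1, 25, 28, 40}
Elements to remove from A (in A, not in T): {14, 18, 19, 29, 35, 38} → 6 removals
Elements to add to A (in T, not in A): {1, 25, 28, 40} → 4 additions
Total edits = 6 + 4 = 10

10


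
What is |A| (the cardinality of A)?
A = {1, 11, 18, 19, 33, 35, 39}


Set A = {1, 11, 18, 19, 33, 35, 39}
Listing elements: 1, 11, 18, 19, 33, 35, 39
Counting: 7 elements
|A| = 7

7


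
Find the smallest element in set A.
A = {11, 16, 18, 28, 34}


Set A = {11, 16, 18, 28, 34}
Elements in ascending order: 11, 16, 18, 28, 34
The smallest element is 11.

11


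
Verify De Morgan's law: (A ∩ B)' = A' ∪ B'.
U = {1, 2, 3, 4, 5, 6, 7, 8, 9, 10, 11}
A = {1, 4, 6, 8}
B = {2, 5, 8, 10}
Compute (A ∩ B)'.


U = {1, 2, 3, 4, 5, 6, 7, 8, 9, 10, 11}
A = {1, 4, 6, 8}, B = {2, 5, 8, 10}
A ∩ B = {8}
(A ∩ B)' = U \ (A ∩ B) = {1, 2, 3, 4, 5, 6, 7, 9, 10, 11}
Verification via A' ∪ B': A' = {2, 3, 5, 7, 9, 10, 11}, B' = {1, 3, 4, 6, 7, 9, 11}
A' ∪ B' = {1, 2, 3, 4, 5, 6, 7, 9, 10, 11} ✓

{1, 2, 3, 4, 5, 6, 7, 9, 10, 11}


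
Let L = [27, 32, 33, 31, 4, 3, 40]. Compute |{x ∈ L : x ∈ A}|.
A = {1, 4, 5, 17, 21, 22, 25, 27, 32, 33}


Set A = {1, 4, 5, 17, 21, 22, 25, 27, 32, 33}
Candidates: [27, 32, 33, 31, 4, 3, 40]
Check each candidate:
27 ∈ A, 32 ∈ A, 33 ∈ A, 31 ∉ A, 4 ∈ A, 3 ∉ A, 40 ∉ A
Count of candidates in A: 4

4


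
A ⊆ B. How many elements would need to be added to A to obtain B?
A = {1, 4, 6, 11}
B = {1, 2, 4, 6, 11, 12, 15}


Set A = {1, 4, 6, 11}, |A| = 4
Set B = {1, 2, 4, 6, 11, 12, 15}, |B| = 7
Since A ⊆ B: B \ A = {2, 12, 15}
|B| - |A| = 7 - 4 = 3

3


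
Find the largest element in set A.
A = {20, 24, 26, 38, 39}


Set A = {20, 24, 26, 38, 39}
Elements in ascending order: 20, 24, 26, 38, 39
The largest element is 39.

39


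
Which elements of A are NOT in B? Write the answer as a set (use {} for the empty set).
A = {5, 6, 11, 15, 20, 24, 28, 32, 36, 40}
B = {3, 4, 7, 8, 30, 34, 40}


Set A = {5, 6, 11, 15, 20, 24, 28, 32, 36, 40}
Set B = {3, 4, 7, 8, 30, 34, 40}
Check each element of A against B:
5 ∉ B (include), 6 ∉ B (include), 11 ∉ B (include), 15 ∉ B (include), 20 ∉ B (include), 24 ∉ B (include), 28 ∉ B (include), 32 ∉ B (include), 36 ∉ B (include), 40 ∈ B
Elements of A not in B: {5, 6, 11, 15, 20, 24, 28, 32, 36}

{5, 6, 11, 15, 20, 24, 28, 32, 36}


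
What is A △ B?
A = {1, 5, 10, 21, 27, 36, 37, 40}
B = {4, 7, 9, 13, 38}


Set A = {1, 5, 10, 21, 27, 36, 37, 40}
Set B = {4, 7, 9, 13, 38}
A △ B = (A \ B) ∪ (B \ A)
Elements in A but not B: {1, 5, 10, 21, 27, 36, 37, 40}
Elements in B but not A: {4, 7, 9, 13, 38}
A △ B = {1, 4, 5, 7, 9, 10, 13, 21, 27, 36, 37, 38, 40}

{1, 4, 5, 7, 9, 10, 13, 21, 27, 36, 37, 38, 40}


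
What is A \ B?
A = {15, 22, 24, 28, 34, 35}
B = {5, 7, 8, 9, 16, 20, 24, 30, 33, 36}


Set A = {15, 22, 24, 28, 34, 35}
Set B = {5, 7, 8, 9, 16, 20, 24, 30, 33, 36}
A \ B includes elements in A that are not in B.
Check each element of A:
15 (not in B, keep), 22 (not in B, keep), 24 (in B, remove), 28 (not in B, keep), 34 (not in B, keep), 35 (not in B, keep)
A \ B = {15, 22, 28, 34, 35}

{15, 22, 28, 34, 35}


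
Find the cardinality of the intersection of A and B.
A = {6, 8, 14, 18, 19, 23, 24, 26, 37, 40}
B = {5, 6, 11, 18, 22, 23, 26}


Set A = {6, 8, 14, 18, 19, 23, 24, 26, 37, 40}
Set B = {5, 6, 11, 18, 22, 23, 26}
A ∩ B = {6, 18, 23, 26}
|A ∩ B| = 4

4


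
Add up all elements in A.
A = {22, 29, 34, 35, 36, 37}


Set A = {22, 29, 34, 35, 36, 37}
Sum = 22 + 29 + 34 + 35 + 36 + 37 = 193

193


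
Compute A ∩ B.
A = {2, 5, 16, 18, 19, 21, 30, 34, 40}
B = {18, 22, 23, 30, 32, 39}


Set A = {2, 5, 16, 18, 19, 21, 30, 34, 40}
Set B = {18, 22, 23, 30, 32, 39}
A ∩ B includes only elements in both sets.
Check each element of A against B:
2 ✗, 5 ✗, 16 ✗, 18 ✓, 19 ✗, 21 ✗, 30 ✓, 34 ✗, 40 ✗
A ∩ B = {18, 30}

{18, 30}


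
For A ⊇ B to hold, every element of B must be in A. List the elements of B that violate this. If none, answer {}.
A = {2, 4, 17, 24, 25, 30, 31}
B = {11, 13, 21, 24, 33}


Set A = {2, 4, 17, 24, 25, 30, 31}
Set B = {11, 13, 21, 24, 33}
Check each element of B against A:
11 ∉ A (include), 13 ∉ A (include), 21 ∉ A (include), 24 ∈ A, 33 ∉ A (include)
Elements of B not in A: {11, 13, 21, 33}

{11, 13, 21, 33}


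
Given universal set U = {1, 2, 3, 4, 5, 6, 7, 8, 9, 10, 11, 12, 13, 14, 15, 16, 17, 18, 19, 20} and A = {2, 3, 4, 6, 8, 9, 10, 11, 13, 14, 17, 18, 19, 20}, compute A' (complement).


Universal set U = {1, 2, 3, 4, 5, 6, 7, 8, 9, 10, 11, 12, 13, 14, 15, 16, 17, 18, 19, 20}
Set A = {2, 3, 4, 6, 8, 9, 10, 11, 13, 14, 17, 18, 19, 20}
A' = U \ A = elements in U but not in A
Checking each element of U:
1 (not in A, include), 2 (in A, exclude), 3 (in A, exclude), 4 (in A, exclude), 5 (not in A, include), 6 (in A, exclude), 7 (not in A, include), 8 (in A, exclude), 9 (in A, exclude), 10 (in A, exclude), 11 (in A, exclude), 12 (not in A, include), 13 (in A, exclude), 14 (in A, exclude), 15 (not in A, include), 16 (not in A, include), 17 (in A, exclude), 18 (in A, exclude), 19 (in A, exclude), 20 (in A, exclude)
A' = {1, 5, 7, 12, 15, 16}

{1, 5, 7, 12, 15, 16}


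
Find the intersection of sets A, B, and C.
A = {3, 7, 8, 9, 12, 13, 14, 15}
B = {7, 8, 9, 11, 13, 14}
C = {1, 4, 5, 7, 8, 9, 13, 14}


Set A = {3, 7, 8, 9, 12, 13, 14, 15}
Set B = {7, 8, 9, 11, 13, 14}
Set C = {1, 4, 5, 7, 8, 9, 13, 14}
First, A ∩ B = {7, 8, 9, 13, 14}
Then, (A ∩ B) ∩ C = {7, 8, 9, 13, 14}

{7, 8, 9, 13, 14}


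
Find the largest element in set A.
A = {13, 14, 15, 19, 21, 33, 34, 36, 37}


Set A = {13, 14, 15, 19, 21, 33, 34, 36, 37}
Elements in ascending order: 13, 14, 15, 19, 21, 33, 34, 36, 37
The largest element is 37.

37


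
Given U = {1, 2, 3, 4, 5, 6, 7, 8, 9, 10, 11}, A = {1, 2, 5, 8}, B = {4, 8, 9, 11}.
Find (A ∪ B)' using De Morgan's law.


U = {1, 2, 3, 4, 5, 6, 7, 8, 9, 10, 11}
A = {1, 2, 5, 8}, B = {4, 8, 9, 11}
A ∪ B = {1, 2, 4, 5, 8, 9, 11}
(A ∪ B)' = U \ (A ∪ B) = {3, 6, 7, 10}
Verification via A' ∩ B': A' = {3, 4, 6, 7, 9, 10, 11}, B' = {1, 2, 3, 5, 6, 7, 10}
A' ∩ B' = {3, 6, 7, 10} ✓

{3, 6, 7, 10}


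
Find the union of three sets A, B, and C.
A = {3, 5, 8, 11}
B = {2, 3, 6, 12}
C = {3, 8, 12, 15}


Set A = {3, 5, 8, 11}
Set B = {2, 3, 6, 12}
Set C = {3, 8, 12, 15}
First, A ∪ B = {2, 3, 5, 6, 8, 11, 12}
Then, (A ∪ B) ∪ C = {2, 3, 5, 6, 8, 11, 12, 15}

{2, 3, 5, 6, 8, 11, 12, 15}


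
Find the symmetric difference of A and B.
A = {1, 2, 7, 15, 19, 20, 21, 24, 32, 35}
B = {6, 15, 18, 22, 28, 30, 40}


Set A = {1, 2, 7, 15, 19, 20, 21, 24, 32, 35}
Set B = {6, 15, 18, 22, 28, 30, 40}
A △ B = (A \ B) ∪ (B \ A)
Elements in A but not B: {1, 2, 7, 19, 20, 21, 24, 32, 35}
Elements in B but not A: {6, 18, 22, 28, 30, 40}
A △ B = {1, 2, 6, 7, 18, 19, 20, 21, 22, 24, 28, 30, 32, 35, 40}

{1, 2, 6, 7, 18, 19, 20, 21, 22, 24, 28, 30, 32, 35, 40}


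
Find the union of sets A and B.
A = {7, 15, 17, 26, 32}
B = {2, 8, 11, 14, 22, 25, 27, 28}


Set A = {7, 15, 17, 26, 32}
Set B = {2, 8, 11, 14, 22, 25, 27, 28}
A ∪ B includes all elements in either set.
Elements from A: {7, 15, 17, 26, 32}
Elements from B not already included: {2, 8, 11, 14, 22, 25, 27, 28}
A ∪ B = {2, 7, 8, 11, 14, 15, 17, 22, 25, 26, 27, 28, 32}

{2, 7, 8, 11, 14, 15, 17, 22, 25, 26, 27, 28, 32}


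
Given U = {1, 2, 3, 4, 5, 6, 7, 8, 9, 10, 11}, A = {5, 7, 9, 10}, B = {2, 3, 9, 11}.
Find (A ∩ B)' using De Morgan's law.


U = {1, 2, 3, 4, 5, 6, 7, 8, 9, 10, 11}
A = {5, 7, 9, 10}, B = {2, 3, 9, 11}
A ∩ B = {9}
(A ∩ B)' = U \ (A ∩ B) = {1, 2, 3, 4, 5, 6, 7, 8, 10, 11}
Verification via A' ∪ B': A' = {1, 2, 3, 4, 6, 8, 11}, B' = {1, 4, 5, 6, 7, 8, 10}
A' ∪ B' = {1, 2, 3, 4, 5, 6, 7, 8, 10, 11} ✓

{1, 2, 3, 4, 5, 6, 7, 8, 10, 11}


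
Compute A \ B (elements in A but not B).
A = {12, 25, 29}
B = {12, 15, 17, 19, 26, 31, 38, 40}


Set A = {12, 25, 29}
Set B = {12, 15, 17, 19, 26, 31, 38, 40}
A \ B includes elements in A that are not in B.
Check each element of A:
12 (in B, remove), 25 (not in B, keep), 29 (not in B, keep)
A \ B = {25, 29}

{25, 29}


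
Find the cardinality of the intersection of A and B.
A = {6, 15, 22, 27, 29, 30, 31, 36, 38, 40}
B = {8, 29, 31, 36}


Set A = {6, 15, 22, 27, 29, 30, 31, 36, 38, 40}
Set B = {8, 29, 31, 36}
A ∩ B = {29, 31, 36}
|A ∩ B| = 3

3


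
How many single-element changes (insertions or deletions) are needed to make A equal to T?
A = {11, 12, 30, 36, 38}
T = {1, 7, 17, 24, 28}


Set A = {11, 12, 30, 36, 38}
Set T = {1, 7, 17, 24, 28}
Elements to remove from A (in A, not in T): {11, 12, 30, 36, 38} → 5 removals
Elements to add to A (in T, not in A): {1, 7, 17, 24, 28} → 5 additions
Total edits = 5 + 5 = 10

10


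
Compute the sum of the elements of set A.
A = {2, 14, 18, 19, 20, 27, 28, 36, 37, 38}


Set A = {2, 14, 18, 19, 20, 27, 28, 36, 37, 38}
Sum = 2 + 14 + 18 + 19 + 20 + 27 + 28 + 36 + 37 + 38 = 239

239


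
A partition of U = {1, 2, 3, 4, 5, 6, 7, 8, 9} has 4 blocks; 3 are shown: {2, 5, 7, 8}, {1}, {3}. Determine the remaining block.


U = {1, 2, 3, 4, 5, 6, 7, 8, 9}
Shown blocks: {2, 5, 7, 8}, {1}, {3}
A partition's blocks are pairwise disjoint and cover U, so the missing block = U \ (union of shown blocks).
Union of shown blocks: {1, 2, 3, 5, 7, 8}
Missing block = U \ (union) = {4, 6, 9}

{4, 6, 9}


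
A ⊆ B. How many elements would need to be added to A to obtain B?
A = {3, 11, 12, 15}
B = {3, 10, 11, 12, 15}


Set A = {3, 11, 12, 15}, |A| = 4
Set B = {3, 10, 11, 12, 15}, |B| = 5
Since A ⊆ B: B \ A = {10}
|B| - |A| = 5 - 4 = 1

1


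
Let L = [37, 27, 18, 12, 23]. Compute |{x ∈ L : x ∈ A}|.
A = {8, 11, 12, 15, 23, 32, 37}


Set A = {8, 11, 12, 15, 23, 32, 37}
Candidates: [37, 27, 18, 12, 23]
Check each candidate:
37 ∈ A, 27 ∉ A, 18 ∉ A, 12 ∈ A, 23 ∈ A
Count of candidates in A: 3

3


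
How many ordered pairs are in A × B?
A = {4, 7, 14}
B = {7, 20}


Set A = {4, 7, 14} has 3 elements.
Set B = {7, 20} has 2 elements.
|A × B| = |A| × |B| = 3 × 2 = 6

6


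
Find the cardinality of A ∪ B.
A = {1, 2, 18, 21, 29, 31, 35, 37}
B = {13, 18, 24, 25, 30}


Set A = {1, 2, 18, 21, 29, 31, 35, 37}, |A| = 8
Set B = {13, 18, 24, 25, 30}, |B| = 5
A ∩ B = {18}, |A ∩ B| = 1
|A ∪ B| = |A| + |B| - |A ∩ B| = 8 + 5 - 1 = 12

12


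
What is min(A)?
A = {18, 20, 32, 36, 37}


Set A = {18, 20, 32, 36, 37}
Elements in ascending order: 18, 20, 32, 36, 37
The smallest element is 18.

18


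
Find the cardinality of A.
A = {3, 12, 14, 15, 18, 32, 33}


Set A = {3, 12, 14, 15, 18, 32, 33}
Listing elements: 3, 12, 14, 15, 18, 32, 33
Counting: 7 elements
|A| = 7

7


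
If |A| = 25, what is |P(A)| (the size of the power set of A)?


The set has 25 elements.
The power set contains all possible subsets.
|P(A)| = 2^|A| = 2^25 = 33554432

33554432


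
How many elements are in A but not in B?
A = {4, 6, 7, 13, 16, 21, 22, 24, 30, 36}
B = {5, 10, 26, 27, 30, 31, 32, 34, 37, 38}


Set A = {4, 6, 7, 13, 16, 21, 22, 24, 30, 36}
Set B = {5, 10, 26, 27, 30, 31, 32, 34, 37, 38}
A \ B = {4, 6, 7, 13, 16, 21, 22, 24, 36}
|A \ B| = 9

9


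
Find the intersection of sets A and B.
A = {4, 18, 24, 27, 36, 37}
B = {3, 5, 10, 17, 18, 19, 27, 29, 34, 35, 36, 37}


Set A = {4, 18, 24, 27, 36, 37}
Set B = {3, 5, 10, 17, 18, 19, 27, 29, 34, 35, 36, 37}
A ∩ B includes only elements in both sets.
Check each element of A against B:
4 ✗, 18 ✓, 24 ✗, 27 ✓, 36 ✓, 37 ✓
A ∩ B = {18, 27, 36, 37}

{18, 27, 36, 37}


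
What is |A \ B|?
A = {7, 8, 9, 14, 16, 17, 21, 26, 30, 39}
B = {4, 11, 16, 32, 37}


Set A = {7, 8, 9, 14, 16, 17, 21, 26, 30, 39}
Set B = {4, 11, 16, 32, 37}
A \ B = {7, 8, 9, 14, 17, 21, 26, 30, 39}
|A \ B| = 9

9


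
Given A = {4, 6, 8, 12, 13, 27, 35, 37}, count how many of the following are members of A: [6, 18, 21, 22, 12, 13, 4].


Set A = {4, 6, 8, 12, 13, 27, 35, 37}
Candidates: [6, 18, 21, 22, 12, 13, 4]
Check each candidate:
6 ∈ A, 18 ∉ A, 21 ∉ A, 22 ∉ A, 12 ∈ A, 13 ∈ A, 4 ∈ A
Count of candidates in A: 4

4


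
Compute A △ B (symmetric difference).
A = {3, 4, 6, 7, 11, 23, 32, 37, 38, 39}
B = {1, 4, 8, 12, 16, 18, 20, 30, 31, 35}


Set A = {3, 4, 6, 7, 11, 23, 32, 37, 38, 39}
Set B = {1, 4, 8, 12, 16, 18, 20, 30, 31, 35}
A △ B = (A \ B) ∪ (B \ A)
Elements in A but not B: {3, 6, 7, 11, 23, 32, 37, 38, 39}
Elements in B but not A: {1, 8, 12, 16, 18, 20, 30, 31, 35}
A △ B = {1, 3, 6, 7, 8, 11, 12, 16, 18, 20, 23, 30, 31, 32, 35, 37, 38, 39}

{1, 3, 6, 7, 8, 11, 12, 16, 18, 20, 23, 30, 31, 32, 35, 37, 38, 39}


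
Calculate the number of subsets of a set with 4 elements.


The set has 4 elements.
The power set contains all possible subsets.
|P(A)| = 2^|A| = 2^4 = 16

16


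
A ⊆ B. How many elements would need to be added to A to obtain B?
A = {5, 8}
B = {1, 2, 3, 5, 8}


Set A = {5, 8}, |A| = 2
Set B = {1, 2, 3, 5, 8}, |B| = 5
Since A ⊆ B: B \ A = {1, 2, 3}
|B| - |A| = 5 - 2 = 3

3


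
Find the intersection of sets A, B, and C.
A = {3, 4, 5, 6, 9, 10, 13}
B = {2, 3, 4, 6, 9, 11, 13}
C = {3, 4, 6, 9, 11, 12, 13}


Set A = {3, 4, 5, 6, 9, 10, 13}
Set B = {2, 3, 4, 6, 9, 11, 13}
Set C = {3, 4, 6, 9, 11, 12, 13}
First, A ∩ B = {3, 4, 6, 9, 13}
Then, (A ∩ B) ∩ C = {3, 4, 6, 9, 13}

{3, 4, 6, 9, 13}


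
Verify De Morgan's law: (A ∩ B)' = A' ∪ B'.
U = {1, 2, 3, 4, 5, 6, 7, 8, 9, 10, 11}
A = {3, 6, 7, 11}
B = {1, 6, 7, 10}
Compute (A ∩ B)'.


U = {1, 2, 3, 4, 5, 6, 7, 8, 9, 10, 11}
A = {3, 6, 7, 11}, B = {1, 6, 7, 10}
A ∩ B = {6, 7}
(A ∩ B)' = U \ (A ∩ B) = {1, 2, 3, 4, 5, 8, 9, 10, 11}
Verification via A' ∪ B': A' = {1, 2, 4, 5, 8, 9, 10}, B' = {2, 3, 4, 5, 8, 9, 11}
A' ∪ B' = {1, 2, 3, 4, 5, 8, 9, 10, 11} ✓

{1, 2, 3, 4, 5, 8, 9, 10, 11}


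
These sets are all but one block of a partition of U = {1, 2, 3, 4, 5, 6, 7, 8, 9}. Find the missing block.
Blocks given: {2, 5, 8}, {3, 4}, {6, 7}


U = {1, 2, 3, 4, 5, 6, 7, 8, 9}
Shown blocks: {2, 5, 8}, {3, 4}, {6, 7}
A partition's blocks are pairwise disjoint and cover U, so the missing block = U \ (union of shown blocks).
Union of shown blocks: {2, 3, 4, 5, 6, 7, 8}
Missing block = U \ (union) = {1, 9}

{1, 9}


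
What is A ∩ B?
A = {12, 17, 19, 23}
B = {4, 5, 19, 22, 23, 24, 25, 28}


Set A = {12, 17, 19, 23}
Set B = {4, 5, 19, 22, 23, 24, 25, 28}
A ∩ B includes only elements in both sets.
Check each element of A against B:
12 ✗, 17 ✗, 19 ✓, 23 ✓
A ∩ B = {19, 23}

{19, 23}


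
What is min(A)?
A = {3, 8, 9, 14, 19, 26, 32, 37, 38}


Set A = {3, 8, 9, 14, 19, 26, 32, 37, 38}
Elements in ascending order: 3, 8, 9, 14, 19, 26, 32, 37, 38
The smallest element is 3.

3


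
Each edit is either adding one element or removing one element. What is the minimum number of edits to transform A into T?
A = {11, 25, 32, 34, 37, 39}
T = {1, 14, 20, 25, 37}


Set A = {11, 25, 32, 34, 37, 39}
Set T = {1, 14, 20, 25, 37}
Elements to remove from A (in A, not in T): {11, 32, 34, 39} → 4 removals
Elements to add to A (in T, not in A): {1, 14, 20} → 3 additions
Total edits = 4 + 3 = 7

7


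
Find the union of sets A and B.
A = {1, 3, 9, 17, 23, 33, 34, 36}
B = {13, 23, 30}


Set A = {1, 3, 9, 17, 23, 33, 34, 36}
Set B = {13, 23, 30}
A ∪ B includes all elements in either set.
Elements from A: {1, 3, 9, 17, 23, 33, 34, 36}
Elements from B not already included: {13, 30}
A ∪ B = {1, 3, 9, 13, 17, 23, 30, 33, 34, 36}

{1, 3, 9, 13, 17, 23, 30, 33, 34, 36}


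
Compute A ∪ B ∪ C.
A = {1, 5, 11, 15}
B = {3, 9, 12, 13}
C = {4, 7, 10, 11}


Set A = {1, 5, 11, 15}
Set B = {3, 9, 12, 13}
Set C = {4, 7, 10, 11}
First, A ∪ B = {1, 3, 5, 9, 11, 12, 13, 15}
Then, (A ∪ B) ∪ C = {1, 3, 4, 5, 7, 9, 10, 11, 12, 13, 15}

{1, 3, 4, 5, 7, 9, 10, 11, 12, 13, 15}


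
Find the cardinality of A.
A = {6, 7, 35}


Set A = {6, 7, 35}
Listing elements: 6, 7, 35
Counting: 3 elements
|A| = 3

3


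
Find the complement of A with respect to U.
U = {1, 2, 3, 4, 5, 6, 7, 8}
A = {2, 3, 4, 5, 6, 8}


Universal set U = {1, 2, 3, 4, 5, 6, 7, 8}
Set A = {2, 3, 4, 5, 6, 8}
A' = U \ A = elements in U but not in A
Checking each element of U:
1 (not in A, include), 2 (in A, exclude), 3 (in A, exclude), 4 (in A, exclude), 5 (in A, exclude), 6 (in A, exclude), 7 (not in A, include), 8 (in A, exclude)
A' = {1, 7}

{1, 7}


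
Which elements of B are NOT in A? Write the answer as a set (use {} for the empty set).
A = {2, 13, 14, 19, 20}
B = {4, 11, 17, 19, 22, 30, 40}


Set A = {2, 13, 14, 19, 20}
Set B = {4, 11, 17, 19, 22, 30, 40}
Check each element of B against A:
4 ∉ A (include), 11 ∉ A (include), 17 ∉ A (include), 19 ∈ A, 22 ∉ A (include), 30 ∉ A (include), 40 ∉ A (include)
Elements of B not in A: {4, 11, 17, 22, 30, 40}

{4, 11, 17, 22, 30, 40}


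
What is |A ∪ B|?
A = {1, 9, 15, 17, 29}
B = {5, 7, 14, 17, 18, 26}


Set A = {1, 9, 15, 17, 29}, |A| = 5
Set B = {5, 7, 14, 17, 18, 26}, |B| = 6
A ∩ B = {17}, |A ∩ B| = 1
|A ∪ B| = |A| + |B| - |A ∩ B| = 5 + 6 - 1 = 10

10


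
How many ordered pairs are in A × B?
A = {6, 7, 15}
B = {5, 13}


Set A = {6, 7, 15} has 3 elements.
Set B = {5, 13} has 2 elements.
|A × B| = |A| × |B| = 3 × 2 = 6

6


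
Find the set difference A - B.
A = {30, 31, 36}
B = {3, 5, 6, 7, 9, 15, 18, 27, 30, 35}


Set A = {30, 31, 36}
Set B = {3, 5, 6, 7, 9, 15, 18, 27, 30, 35}
A \ B includes elements in A that are not in B.
Check each element of A:
30 (in B, remove), 31 (not in B, keep), 36 (not in B, keep)
A \ B = {31, 36}

{31, 36}


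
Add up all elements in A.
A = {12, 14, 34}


Set A = {12, 14, 34}
Sum = 12 + 14 + 34 = 60

60


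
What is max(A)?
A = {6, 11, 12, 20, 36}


Set A = {6, 11, 12, 20, 36}
Elements in ascending order: 6, 11, 12, 20, 36
The largest element is 36.

36


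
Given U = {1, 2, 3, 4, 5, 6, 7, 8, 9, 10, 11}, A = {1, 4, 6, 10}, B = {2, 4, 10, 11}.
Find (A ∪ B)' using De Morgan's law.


U = {1, 2, 3, 4, 5, 6, 7, 8, 9, 10, 11}
A = {1, 4, 6, 10}, B = {2, 4, 10, 11}
A ∪ B = {1, 2, 4, 6, 10, 11}
(A ∪ B)' = U \ (A ∪ B) = {3, 5, 7, 8, 9}
Verification via A' ∩ B': A' = {2, 3, 5, 7, 8, 9, 11}, B' = {1, 3, 5, 6, 7, 8, 9}
A' ∩ B' = {3, 5, 7, 8, 9} ✓

{3, 5, 7, 8, 9}


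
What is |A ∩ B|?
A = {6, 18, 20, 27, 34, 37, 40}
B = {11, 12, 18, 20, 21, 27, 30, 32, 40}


Set A = {6, 18, 20, 27, 34, 37, 40}
Set B = {11, 12, 18, 20, 21, 27, 30, 32, 40}
A ∩ B = {18, 20, 27, 40}
|A ∩ B| = 4

4


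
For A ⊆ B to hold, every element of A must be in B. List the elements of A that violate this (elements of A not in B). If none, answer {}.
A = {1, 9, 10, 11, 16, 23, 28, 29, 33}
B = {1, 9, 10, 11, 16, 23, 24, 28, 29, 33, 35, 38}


Set A = {1, 9, 10, 11, 16, 23, 28, 29, 33}
Set B = {1, 9, 10, 11, 16, 23, 24, 28, 29, 33, 35, 38}
Check each element of A against B:
1 ∈ B, 9 ∈ B, 10 ∈ B, 11 ∈ B, 16 ∈ B, 23 ∈ B, 28 ∈ B, 29 ∈ B, 33 ∈ B
Elements of A not in B: {}

{}


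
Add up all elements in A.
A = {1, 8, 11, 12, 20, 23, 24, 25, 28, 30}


Set A = {1, 8, 11, 12, 20, 23, 24, 25, 28, 30}
Sum = 1 + 8 + 11 + 12 + 20 + 23 + 24 + 25 + 28 + 30 = 182

182


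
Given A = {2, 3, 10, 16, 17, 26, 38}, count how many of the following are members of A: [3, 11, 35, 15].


Set A = {2, 3, 10, 16, 17, 26, 38}
Candidates: [3, 11, 35, 15]
Check each candidate:
3 ∈ A, 11 ∉ A, 35 ∉ A, 15 ∉ A
Count of candidates in A: 1

1


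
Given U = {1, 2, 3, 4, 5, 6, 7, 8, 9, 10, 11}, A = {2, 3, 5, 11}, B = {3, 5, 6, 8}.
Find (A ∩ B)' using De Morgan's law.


U = {1, 2, 3, 4, 5, 6, 7, 8, 9, 10, 11}
A = {2, 3, 5, 11}, B = {3, 5, 6, 8}
A ∩ B = {3, 5}
(A ∩ B)' = U \ (A ∩ B) = {1, 2, 4, 6, 7, 8, 9, 10, 11}
Verification via A' ∪ B': A' = {1, 4, 6, 7, 8, 9, 10}, B' = {1, 2, 4, 7, 9, 10, 11}
A' ∪ B' = {1, 2, 4, 6, 7, 8, 9, 10, 11} ✓

{1, 2, 4, 6, 7, 8, 9, 10, 11}


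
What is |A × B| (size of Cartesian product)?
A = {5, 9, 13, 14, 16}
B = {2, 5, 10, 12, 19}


Set A = {5, 9, 13, 14, 16} has 5 elements.
Set B = {2, 5, 10, 12, 19} has 5 elements.
|A × B| = |A| × |B| = 5 × 5 = 25

25


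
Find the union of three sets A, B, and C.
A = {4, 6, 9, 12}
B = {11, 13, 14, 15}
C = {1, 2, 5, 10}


Set A = {4, 6, 9, 12}
Set B = {11, 13, 14, 15}
Set C = {1, 2, 5, 10}
First, A ∪ B = {4, 6, 9, 11, 12, 13, 14, 15}
Then, (A ∪ B) ∪ C = {1, 2, 4, 5, 6, 9, 10, 11, 12, 13, 14, 15}

{1, 2, 4, 5, 6, 9, 10, 11, 12, 13, 14, 15}


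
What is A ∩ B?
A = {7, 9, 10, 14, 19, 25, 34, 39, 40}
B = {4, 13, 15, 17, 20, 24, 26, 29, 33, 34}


Set A = {7, 9, 10, 14, 19, 25, 34, 39, 40}
Set B = {4, 13, 15, 17, 20, 24, 26, 29, 33, 34}
A ∩ B includes only elements in both sets.
Check each element of A against B:
7 ✗, 9 ✗, 10 ✗, 14 ✗, 19 ✗, 25 ✗, 34 ✓, 39 ✗, 40 ✗
A ∩ B = {34}

{34}


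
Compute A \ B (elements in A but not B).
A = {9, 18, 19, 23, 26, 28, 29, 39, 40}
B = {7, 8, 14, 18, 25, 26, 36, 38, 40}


Set A = {9, 18, 19, 23, 26, 28, 29, 39, 40}
Set B = {7, 8, 14, 18, 25, 26, 36, 38, 40}
A \ B includes elements in A that are not in B.
Check each element of A:
9 (not in B, keep), 18 (in B, remove), 19 (not in B, keep), 23 (not in B, keep), 26 (in B, remove), 28 (not in B, keep), 29 (not in B, keep), 39 (not in B, keep), 40 (in B, remove)
A \ B = {9, 19, 23, 28, 29, 39}

{9, 19, 23, 28, 29, 39}


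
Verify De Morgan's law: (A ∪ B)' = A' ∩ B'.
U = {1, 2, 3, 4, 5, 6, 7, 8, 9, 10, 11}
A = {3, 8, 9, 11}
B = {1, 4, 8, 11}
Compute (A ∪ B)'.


U = {1, 2, 3, 4, 5, 6, 7, 8, 9, 10, 11}
A = {3, 8, 9, 11}, B = {1, 4, 8, 11}
A ∪ B = {1, 3, 4, 8, 9, 11}
(A ∪ B)' = U \ (A ∪ B) = {2, 5, 6, 7, 10}
Verification via A' ∩ B': A' = {1, 2, 4, 5, 6, 7, 10}, B' = {2, 3, 5, 6, 7, 9, 10}
A' ∩ B' = {2, 5, 6, 7, 10} ✓

{2, 5, 6, 7, 10}


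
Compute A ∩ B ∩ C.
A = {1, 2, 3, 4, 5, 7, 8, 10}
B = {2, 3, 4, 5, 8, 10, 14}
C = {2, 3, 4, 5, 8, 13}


Set A = {1, 2, 3, 4, 5, 7, 8, 10}
Set B = {2, 3, 4, 5, 8, 10, 14}
Set C = {2, 3, 4, 5, 8, 13}
First, A ∩ B = {2, 3, 4, 5, 8, 10}
Then, (A ∩ B) ∩ C = {2, 3, 4, 5, 8}

{2, 3, 4, 5, 8}


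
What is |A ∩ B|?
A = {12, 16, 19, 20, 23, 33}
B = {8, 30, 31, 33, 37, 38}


Set A = {12, 16, 19, 20, 23, 33}
Set B = {8, 30, 31, 33, 37, 38}
A ∩ B = {33}
|A ∩ B| = 1

1


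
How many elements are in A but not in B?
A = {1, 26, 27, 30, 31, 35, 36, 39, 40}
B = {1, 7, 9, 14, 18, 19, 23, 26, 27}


Set A = {1, 26, 27, 30, 31, 35, 36, 39, 40}
Set B = {1, 7, 9, 14, 18, 19, 23, 26, 27}
A \ B = {30, 31, 35, 36, 39, 40}
|A \ B| = 6

6


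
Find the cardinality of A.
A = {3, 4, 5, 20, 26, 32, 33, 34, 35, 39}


Set A = {3, 4, 5, 20, 26, 32, 33, 34, 35, 39}
Listing elements: 3, 4, 5, 20, 26, 32, 33, 34, 35, 39
Counting: 10 elements
|A| = 10

10


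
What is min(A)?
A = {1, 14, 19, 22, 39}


Set A = {1, 14, 19, 22, 39}
Elements in ascending order: 1, 14, 19, 22, 39
The smallest element is 1.

1


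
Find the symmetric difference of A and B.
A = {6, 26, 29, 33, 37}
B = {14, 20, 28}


Set A = {6, 26, 29, 33, 37}
Set B = {14, 20, 28}
A △ B = (A \ B) ∪ (B \ A)
Elements in A but not B: {6, 26, 29, 33, 37}
Elements in B but not A: {14, 20, 28}
A △ B = {6, 14, 20, 26, 28, 29, 33, 37}

{6, 14, 20, 26, 28, 29, 33, 37}


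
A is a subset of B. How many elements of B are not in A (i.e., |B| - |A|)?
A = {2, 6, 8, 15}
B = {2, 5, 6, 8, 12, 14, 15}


Set A = {2, 6, 8, 15}, |A| = 4
Set B = {2, 5, 6, 8, 12, 14, 15}, |B| = 7
Since A ⊆ B: B \ A = {5, 12, 14}
|B| - |A| = 7 - 4 = 3

3


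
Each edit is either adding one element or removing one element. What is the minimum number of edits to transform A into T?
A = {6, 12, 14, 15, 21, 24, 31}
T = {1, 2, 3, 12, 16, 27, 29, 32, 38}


Set A = {6, 12, 14, 15, 21, 24, 31}
Set T = {1, 2, 3, 12, 16, 27, 29, 32, 38}
Elements to remove from A (in A, not in T): {6, 14, 15, 21, 24, 31} → 6 removals
Elements to add to A (in T, not in A): {1, 2, 3, 16, 27, 29, 32, 38} → 8 additions
Total edits = 6 + 8 = 14

14


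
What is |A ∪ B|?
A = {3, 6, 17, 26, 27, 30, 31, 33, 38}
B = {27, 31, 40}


Set A = {3, 6, 17, 26, 27, 30, 31, 33, 38}, |A| = 9
Set B = {27, 31, 40}, |B| = 3
A ∩ B = {27, 31}, |A ∩ B| = 2
|A ∪ B| = |A| + |B| - |A ∩ B| = 9 + 3 - 2 = 10

10


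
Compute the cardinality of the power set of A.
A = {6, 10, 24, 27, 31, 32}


Set A = {6, 10, 24, 27, 31, 32}
|A| = 6
The power set P(A) contains all subsets of A.
|P(A)| = 2^|A| = 2^6 = 64

64


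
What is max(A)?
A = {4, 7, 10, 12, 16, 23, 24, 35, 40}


Set A = {4, 7, 10, 12, 16, 23, 24, 35, 40}
Elements in ascending order: 4, 7, 10, 12, 16, 23, 24, 35, 40
The largest element is 40.

40


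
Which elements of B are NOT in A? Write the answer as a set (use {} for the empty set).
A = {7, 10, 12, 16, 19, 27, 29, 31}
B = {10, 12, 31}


Set A = {7, 10, 12, 16, 19, 27, 29, 31}
Set B = {10, 12, 31}
Check each element of B against A:
10 ∈ A, 12 ∈ A, 31 ∈ A
Elements of B not in A: {}

{}


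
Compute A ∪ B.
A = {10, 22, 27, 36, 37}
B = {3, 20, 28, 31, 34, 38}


Set A = {10, 22, 27, 36, 37}
Set B = {3, 20, 28, 31, 34, 38}
A ∪ B includes all elements in either set.
Elements from A: {10, 22, 27, 36, 37}
Elements from B not already included: {3, 20, 28, 31, 34, 38}
A ∪ B = {3, 10, 20, 22, 27, 28, 31, 34, 36, 37, 38}

{3, 10, 20, 22, 27, 28, 31, 34, 36, 37, 38}


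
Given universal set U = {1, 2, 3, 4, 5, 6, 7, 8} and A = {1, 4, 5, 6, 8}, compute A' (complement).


Universal set U = {1, 2, 3, 4, 5, 6, 7, 8}
Set A = {1, 4, 5, 6, 8}
A' = U \ A = elements in U but not in A
Checking each element of U:
1 (in A, exclude), 2 (not in A, include), 3 (not in A, include), 4 (in A, exclude), 5 (in A, exclude), 6 (in A, exclude), 7 (not in A, include), 8 (in A, exclude)
A' = {2, 3, 7}

{2, 3, 7}


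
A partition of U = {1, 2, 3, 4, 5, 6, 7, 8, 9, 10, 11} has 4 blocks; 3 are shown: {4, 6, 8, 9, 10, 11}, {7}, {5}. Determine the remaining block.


U = {1, 2, 3, 4, 5, 6, 7, 8, 9, 10, 11}
Shown blocks: {4, 6, 8, 9, 10, 11}, {7}, {5}
A partition's blocks are pairwise disjoint and cover U, so the missing block = U \ (union of shown blocks).
Union of shown blocks: {4, 5, 6, 7, 8, 9, 10, 11}
Missing block = U \ (union) = {1, 2, 3}

{1, 2, 3}


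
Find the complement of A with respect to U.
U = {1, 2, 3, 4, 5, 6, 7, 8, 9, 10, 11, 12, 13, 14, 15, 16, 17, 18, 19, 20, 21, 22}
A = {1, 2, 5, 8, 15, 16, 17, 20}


Universal set U = {1, 2, 3, 4, 5, 6, 7, 8, 9, 10, 11, 12, 13, 14, 15, 16, 17, 18, 19, 20, 21, 22}
Set A = {1, 2, 5, 8, 15, 16, 17, 20}
A' = U \ A = elements in U but not in A
Checking each element of U:
1 (in A, exclude), 2 (in A, exclude), 3 (not in A, include), 4 (not in A, include), 5 (in A, exclude), 6 (not in A, include), 7 (not in A, include), 8 (in A, exclude), 9 (not in A, include), 10 (not in A, include), 11 (not in A, include), 12 (not in A, include), 13 (not in A, include), 14 (not in A, include), 15 (in A, exclude), 16 (in A, exclude), 17 (in A, exclude), 18 (not in A, include), 19 (not in A, include), 20 (in A, exclude), 21 (not in A, include), 22 (not in A, include)
A' = {3, 4, 6, 7, 9, 10, 11, 12, 13, 14, 18, 19, 21, 22}

{3, 4, 6, 7, 9, 10, 11, 12, 13, 14, 18, 19, 21, 22}


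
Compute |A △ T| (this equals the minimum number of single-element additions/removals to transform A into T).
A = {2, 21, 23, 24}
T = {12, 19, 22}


Set A = {2, 21, 23, 24}
Set T = {12, 19, 22}
Elements to remove from A (in A, not in T): {2, 21, 23, 24} → 4 removals
Elements to add to A (in T, not in A): {12, 19, 22} → 3 additions
Total edits = 4 + 3 = 7

7


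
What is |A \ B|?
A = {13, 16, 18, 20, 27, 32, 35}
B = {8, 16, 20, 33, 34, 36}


Set A = {13, 16, 18, 20, 27, 32, 35}
Set B = {8, 16, 20, 33, 34, 36}
A \ B = {13, 18, 27, 32, 35}
|A \ B| = 5

5


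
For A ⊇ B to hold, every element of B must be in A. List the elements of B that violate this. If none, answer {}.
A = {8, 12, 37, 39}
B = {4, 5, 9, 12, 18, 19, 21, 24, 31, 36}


Set A = {8, 12, 37, 39}
Set B = {4, 5, 9, 12, 18, 19, 21, 24, 31, 36}
Check each element of B against A:
4 ∉ A (include), 5 ∉ A (include), 9 ∉ A (include), 12 ∈ A, 18 ∉ A (include), 19 ∉ A (include), 21 ∉ A (include), 24 ∉ A (include), 31 ∉ A (include), 36 ∉ A (include)
Elements of B not in A: {4, 5, 9, 18, 19, 21, 24, 31, 36}

{4, 5, 9, 18, 19, 21, 24, 31, 36}


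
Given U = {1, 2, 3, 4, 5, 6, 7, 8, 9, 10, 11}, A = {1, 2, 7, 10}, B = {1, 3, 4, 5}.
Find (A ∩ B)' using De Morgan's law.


U = {1, 2, 3, 4, 5, 6, 7, 8, 9, 10, 11}
A = {1, 2, 7, 10}, B = {1, 3, 4, 5}
A ∩ B = {1}
(A ∩ B)' = U \ (A ∩ B) = {2, 3, 4, 5, 6, 7, 8, 9, 10, 11}
Verification via A' ∪ B': A' = {3, 4, 5, 6, 8, 9, 11}, B' = {2, 6, 7, 8, 9, 10, 11}
A' ∪ B' = {2, 3, 4, 5, 6, 7, 8, 9, 10, 11} ✓

{2, 3, 4, 5, 6, 7, 8, 9, 10, 11}


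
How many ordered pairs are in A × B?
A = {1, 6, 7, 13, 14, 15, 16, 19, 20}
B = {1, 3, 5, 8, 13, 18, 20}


Set A = {1, 6, 7, 13, 14, 15, 16, 19, 20} has 9 elements.
Set B = {1, 3, 5, 8, 13, 18, 20} has 7 elements.
|A × B| = |A| × |B| = 9 × 7 = 63

63


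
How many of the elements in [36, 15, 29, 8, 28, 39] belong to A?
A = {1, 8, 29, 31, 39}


Set A = {1, 8, 29, 31, 39}
Candidates: [36, 15, 29, 8, 28, 39]
Check each candidate:
36 ∉ A, 15 ∉ A, 29 ∈ A, 8 ∈ A, 28 ∉ A, 39 ∈ A
Count of candidates in A: 3

3


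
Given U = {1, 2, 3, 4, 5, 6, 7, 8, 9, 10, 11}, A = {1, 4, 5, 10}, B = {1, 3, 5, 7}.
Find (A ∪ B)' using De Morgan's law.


U = {1, 2, 3, 4, 5, 6, 7, 8, 9, 10, 11}
A = {1, 4, 5, 10}, B = {1, 3, 5, 7}
A ∪ B = {1, 3, 4, 5, 7, 10}
(A ∪ B)' = U \ (A ∪ B) = {2, 6, 8, 9, 11}
Verification via A' ∩ B': A' = {2, 3, 6, 7, 8, 9, 11}, B' = {2, 4, 6, 8, 9, 10, 11}
A' ∩ B' = {2, 6, 8, 9, 11} ✓

{2, 6, 8, 9, 11}


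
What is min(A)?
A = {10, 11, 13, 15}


Set A = {10, 11, 13, 15}
Elements in ascending order: 10, 11, 13, 15
The smallest element is 10.

10


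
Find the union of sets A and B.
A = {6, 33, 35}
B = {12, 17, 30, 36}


Set A = {6, 33, 35}
Set B = {12, 17, 30, 36}
A ∪ B includes all elements in either set.
Elements from A: {6, 33, 35}
Elements from B not already included: {12, 17, 30, 36}
A ∪ B = {6, 12, 17, 30, 33, 35, 36}

{6, 12, 17, 30, 33, 35, 36}


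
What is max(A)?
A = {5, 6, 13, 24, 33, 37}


Set A = {5, 6, 13, 24, 33, 37}
Elements in ascending order: 5, 6, 13, 24, 33, 37
The largest element is 37.

37


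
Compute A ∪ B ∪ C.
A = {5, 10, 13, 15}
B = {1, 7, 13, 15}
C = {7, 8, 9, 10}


Set A = {5, 10, 13, 15}
Set B = {1, 7, 13, 15}
Set C = {7, 8, 9, 10}
First, A ∪ B = {1, 5, 7, 10, 13, 15}
Then, (A ∪ B) ∪ C = {1, 5, 7, 8, 9, 10, 13, 15}

{1, 5, 7, 8, 9, 10, 13, 15}


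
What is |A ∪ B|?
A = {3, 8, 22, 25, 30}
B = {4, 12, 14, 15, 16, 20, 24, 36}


Set A = {3, 8, 22, 25, 30}, |A| = 5
Set B = {4, 12, 14, 15, 16, 20, 24, 36}, |B| = 8
A ∩ B = {}, |A ∩ B| = 0
|A ∪ B| = |A| + |B| - |A ∩ B| = 5 + 8 - 0 = 13

13


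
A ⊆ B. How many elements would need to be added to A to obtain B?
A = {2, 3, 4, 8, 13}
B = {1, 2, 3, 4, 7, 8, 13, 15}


Set A = {2, 3, 4, 8, 13}, |A| = 5
Set B = {1, 2, 3, 4, 7, 8, 13, 15}, |B| = 8
Since A ⊆ B: B \ A = {1, 7, 15}
|B| - |A| = 8 - 5 = 3

3


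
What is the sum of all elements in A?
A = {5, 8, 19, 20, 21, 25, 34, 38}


Set A = {5, 8, 19, 20, 21, 25, 34, 38}
Sum = 5 + 8 + 19 + 20 + 21 + 25 + 34 + 38 = 170

170


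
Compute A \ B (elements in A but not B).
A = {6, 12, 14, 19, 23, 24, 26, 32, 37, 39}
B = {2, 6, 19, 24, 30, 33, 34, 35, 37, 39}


Set A = {6, 12, 14, 19, 23, 24, 26, 32, 37, 39}
Set B = {2, 6, 19, 24, 30, 33, 34, 35, 37, 39}
A \ B includes elements in A that are not in B.
Check each element of A:
6 (in B, remove), 12 (not in B, keep), 14 (not in B, keep), 19 (in B, remove), 23 (not in B, keep), 24 (in B, remove), 26 (not in B, keep), 32 (not in B, keep), 37 (in B, remove), 39 (in B, remove)
A \ B = {12, 14, 23, 26, 32}

{12, 14, 23, 26, 32}


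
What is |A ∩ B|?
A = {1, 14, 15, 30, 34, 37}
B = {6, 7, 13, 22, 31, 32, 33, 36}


Set A = {1, 14, 15, 30, 34, 37}
Set B = {6, 7, 13, 22, 31, 32, 33, 36}
A ∩ B = {}
|A ∩ B| = 0

0


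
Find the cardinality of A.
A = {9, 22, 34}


Set A = {9, 22, 34}
Listing elements: 9, 22, 34
Counting: 3 elements
|A| = 3

3


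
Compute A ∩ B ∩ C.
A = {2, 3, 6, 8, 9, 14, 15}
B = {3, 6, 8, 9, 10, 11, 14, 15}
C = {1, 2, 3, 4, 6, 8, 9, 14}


Set A = {2, 3, 6, 8, 9, 14, 15}
Set B = {3, 6, 8, 9, 10, 11, 14, 15}
Set C = {1, 2, 3, 4, 6, 8, 9, 14}
First, A ∩ B = {3, 6, 8, 9, 14, 15}
Then, (A ∩ B) ∩ C = {3, 6, 8, 9, 14}

{3, 6, 8, 9, 14}


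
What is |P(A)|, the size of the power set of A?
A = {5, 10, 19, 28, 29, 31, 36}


Set A = {5, 10, 19, 28, 29, 31, 36}
|A| = 7
The power set P(A) contains all subsets of A.
|P(A)| = 2^|A| = 2^7 = 128

128


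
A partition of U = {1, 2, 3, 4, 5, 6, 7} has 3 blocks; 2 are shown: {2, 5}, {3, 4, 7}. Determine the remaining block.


U = {1, 2, 3, 4, 5, 6, 7}
Shown blocks: {2, 5}, {3, 4, 7}
A partition's blocks are pairwise disjoint and cover U, so the missing block = U \ (union of shown blocks).
Union of shown blocks: {2, 3, 4, 5, 7}
Missing block = U \ (union) = {1, 6}

{1, 6}


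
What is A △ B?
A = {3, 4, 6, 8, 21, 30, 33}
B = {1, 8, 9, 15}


Set A = {3, 4, 6, 8, 21, 30, 33}
Set B = {1, 8, 9, 15}
A △ B = (A \ B) ∪ (B \ A)
Elements in A but not B: {3, 4, 6, 21, 30, 33}
Elements in B but not A: {1, 9, 15}
A △ B = {1, 3, 4, 6, 9, 15, 21, 30, 33}

{1, 3, 4, 6, 9, 15, 21, 30, 33}


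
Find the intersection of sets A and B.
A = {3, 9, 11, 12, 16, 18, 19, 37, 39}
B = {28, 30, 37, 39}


Set A = {3, 9, 11, 12, 16, 18, 19, 37, 39}
Set B = {28, 30, 37, 39}
A ∩ B includes only elements in both sets.
Check each element of A against B:
3 ✗, 9 ✗, 11 ✗, 12 ✗, 16 ✗, 18 ✗, 19 ✗, 37 ✓, 39 ✓
A ∩ B = {37, 39}

{37, 39}


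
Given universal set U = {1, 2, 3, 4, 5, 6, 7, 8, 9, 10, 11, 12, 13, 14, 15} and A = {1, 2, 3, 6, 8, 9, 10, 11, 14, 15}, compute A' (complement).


Universal set U = {1, 2, 3, 4, 5, 6, 7, 8, 9, 10, 11, 12, 13, 14, 15}
Set A = {1, 2, 3, 6, 8, 9, 10, 11, 14, 15}
A' = U \ A = elements in U but not in A
Checking each element of U:
1 (in A, exclude), 2 (in A, exclude), 3 (in A, exclude), 4 (not in A, include), 5 (not in A, include), 6 (in A, exclude), 7 (not in A, include), 8 (in A, exclude), 9 (in A, exclude), 10 (in A, exclude), 11 (in A, exclude), 12 (not in A, include), 13 (not in A, include), 14 (in A, exclude), 15 (in A, exclude)
A' = {4, 5, 7, 12, 13}

{4, 5, 7, 12, 13}


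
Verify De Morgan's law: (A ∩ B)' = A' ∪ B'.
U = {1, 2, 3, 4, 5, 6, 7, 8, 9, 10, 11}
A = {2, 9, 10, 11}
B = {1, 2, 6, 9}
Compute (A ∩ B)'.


U = {1, 2, 3, 4, 5, 6, 7, 8, 9, 10, 11}
A = {2, 9, 10, 11}, B = {1, 2, 6, 9}
A ∩ B = {2, 9}
(A ∩ B)' = U \ (A ∩ B) = {1, 3, 4, 5, 6, 7, 8, 10, 11}
Verification via A' ∪ B': A' = {1, 3, 4, 5, 6, 7, 8}, B' = {3, 4, 5, 7, 8, 10, 11}
A' ∪ B' = {1, 3, 4, 5, 6, 7, 8, 10, 11} ✓

{1, 3, 4, 5, 6, 7, 8, 10, 11}


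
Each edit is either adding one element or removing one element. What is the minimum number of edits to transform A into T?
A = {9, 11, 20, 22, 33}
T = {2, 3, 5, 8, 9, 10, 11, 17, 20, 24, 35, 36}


Set A = {9, 11, 20, 22, 33}
Set T = {2, 3, 5, 8, 9, 10, 11, 17, 20, 24, 35, 36}
Elements to remove from A (in A, not in T): {22, 33} → 2 removals
Elements to add to A (in T, not in A): {2, 3, 5, 8, 10, 17, 24, 35, 36} → 9 additions
Total edits = 2 + 9 = 11

11


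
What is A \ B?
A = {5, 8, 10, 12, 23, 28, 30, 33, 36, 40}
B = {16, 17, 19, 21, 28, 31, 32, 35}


Set A = {5, 8, 10, 12, 23, 28, 30, 33, 36, 40}
Set B = {16, 17, 19, 21, 28, 31, 32, 35}
A \ B includes elements in A that are not in B.
Check each element of A:
5 (not in B, keep), 8 (not in B, keep), 10 (not in B, keep), 12 (not in B, keep), 23 (not in B, keep), 28 (in B, remove), 30 (not in B, keep), 33 (not in B, keep), 36 (not in B, keep), 40 (not in B, keep)
A \ B = {5, 8, 10, 12, 23, 30, 33, 36, 40}

{5, 8, 10, 12, 23, 30, 33, 36, 40}


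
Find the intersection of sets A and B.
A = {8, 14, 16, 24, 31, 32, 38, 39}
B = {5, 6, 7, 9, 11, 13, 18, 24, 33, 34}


Set A = {8, 14, 16, 24, 31, 32, 38, 39}
Set B = {5, 6, 7, 9, 11, 13, 18, 24, 33, 34}
A ∩ B includes only elements in both sets.
Check each element of A against B:
8 ✗, 14 ✗, 16 ✗, 24 ✓, 31 ✗, 32 ✗, 38 ✗, 39 ✗
A ∩ B = {24}

{24}


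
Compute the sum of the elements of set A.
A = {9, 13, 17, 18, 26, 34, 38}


Set A = {9, 13, 17, 18, 26, 34, 38}
Sum = 9 + 13 + 17 + 18 + 26 + 34 + 38 = 155

155


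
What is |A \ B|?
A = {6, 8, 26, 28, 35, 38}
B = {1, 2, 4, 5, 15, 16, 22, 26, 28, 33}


Set A = {6, 8, 26, 28, 35, 38}
Set B = {1, 2, 4, 5, 15, 16, 22, 26, 28, 33}
A \ B = {6, 8, 35, 38}
|A \ B| = 4

4


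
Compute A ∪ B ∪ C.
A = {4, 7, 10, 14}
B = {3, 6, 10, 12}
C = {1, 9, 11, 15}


Set A = {4, 7, 10, 14}
Set B = {3, 6, 10, 12}
Set C = {1, 9, 11, 15}
First, A ∪ B = {3, 4, 6, 7, 10, 12, 14}
Then, (A ∪ B) ∪ C = {1, 3, 4, 6, 7, 9, 10, 11, 12, 14, 15}

{1, 3, 4, 6, 7, 9, 10, 11, 12, 14, 15}


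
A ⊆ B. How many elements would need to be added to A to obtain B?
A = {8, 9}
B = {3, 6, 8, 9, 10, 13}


Set A = {8, 9}, |A| = 2
Set B = {3, 6, 8, 9, 10, 13}, |B| = 6
Since A ⊆ B: B \ A = {3, 6, 10, 13}
|B| - |A| = 6 - 2 = 4

4


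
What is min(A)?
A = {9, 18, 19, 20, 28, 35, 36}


Set A = {9, 18, 19, 20, 28, 35, 36}
Elements in ascending order: 9, 18, 19, 20, 28, 35, 36
The smallest element is 9.

9


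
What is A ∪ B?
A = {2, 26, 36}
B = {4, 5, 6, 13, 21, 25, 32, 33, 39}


Set A = {2, 26, 36}
Set B = {4, 5, 6, 13, 21, 25, 32, 33, 39}
A ∪ B includes all elements in either set.
Elements from A: {2, 26, 36}
Elements from B not already included: {4, 5, 6, 13, 21, 25, 32, 33, 39}
A ∪ B = {2, 4, 5, 6, 13, 21, 25, 26, 32, 33, 36, 39}

{2, 4, 5, 6, 13, 21, 25, 26, 32, 33, 36, 39}


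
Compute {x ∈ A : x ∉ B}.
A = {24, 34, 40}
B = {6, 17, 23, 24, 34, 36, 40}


Set A = {24, 34, 40}
Set B = {6, 17, 23, 24, 34, 36, 40}
Check each element of A against B:
24 ∈ B, 34 ∈ B, 40 ∈ B
Elements of A not in B: {}

{}


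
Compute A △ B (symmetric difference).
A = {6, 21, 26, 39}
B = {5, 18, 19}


Set A = {6, 21, 26, 39}
Set B = {5, 18, 19}
A △ B = (A \ B) ∪ (B \ A)
Elements in A but not B: {6, 21, 26, 39}
Elements in B but not A: {5, 18, 19}
A △ B = {5, 6, 18, 19, 21, 26, 39}

{5, 6, 18, 19, 21, 26, 39}


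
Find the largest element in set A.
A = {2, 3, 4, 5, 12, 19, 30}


Set A = {2, 3, 4, 5, 12, 19, 30}
Elements in ascending order: 2, 3, 4, 5, 12, 19, 30
The largest element is 30.

30


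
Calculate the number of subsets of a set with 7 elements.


The set has 7 elements.
The power set contains all possible subsets.
|P(A)| = 2^|A| = 2^7 = 128

128
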